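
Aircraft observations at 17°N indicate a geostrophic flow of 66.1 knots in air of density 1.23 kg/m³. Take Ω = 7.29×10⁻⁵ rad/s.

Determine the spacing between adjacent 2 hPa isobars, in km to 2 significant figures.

110 km

Coriolis parameter at 17°N:
f = 2Ω sin φ = 2 × 7.29×10⁻⁵ × sin 17° = 4.26×10⁻⁵ s⁻¹
Wind speed in SI: 66.1 knots = 34.0 m/s
Geostrophic balance rearranged: |∂P/∂n| = f ρ V_g
|∂P/∂n| = 4.26×10⁻⁵ × 1.23 × 34.0 = 1.78×10⁻³ Pa/m
Isobar spacing: Δn = ΔP/|∂P/∂n| = 200 Pa / 1.78×10⁻³ Pa/m = 112174 m ≈ 110 km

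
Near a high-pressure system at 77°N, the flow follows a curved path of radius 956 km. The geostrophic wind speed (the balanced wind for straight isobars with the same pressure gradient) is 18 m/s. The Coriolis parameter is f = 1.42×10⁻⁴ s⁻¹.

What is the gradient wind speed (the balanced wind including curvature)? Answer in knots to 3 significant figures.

Around a high, pressure-gradient force acts outward with centrifugal, so Coriolis balances both:
fV = (1/ρ)|∂P/∂n| + V²/R  →  V² − fR·V + fR·V_g = 0
With fR = 1.42×10⁻⁴ × 956×10³ m = 136 m/s:
V = [fR − √((fR)² − 4 fR V_g)]/2 = [136 − √(136² − 4×136×18)]/2 = 21.4 m/s
Supergeostrophic (V > V_g = 18 m/s), as expected around a high.
Converting: 21.4 m/s × 1.944 = 41.5 knots

41.5 knots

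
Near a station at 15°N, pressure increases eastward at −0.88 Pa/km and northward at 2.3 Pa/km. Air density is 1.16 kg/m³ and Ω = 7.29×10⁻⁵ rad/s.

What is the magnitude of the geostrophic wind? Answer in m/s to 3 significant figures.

56.3 m/s

Coriolis parameter at 15°N:
f = 2Ω sin φ = 2 × 7.29×10⁻⁵ × sin 15° = 3.77×10⁻⁵ s⁻¹
Component geostrophic relations (x east, y north):
u_g = −(1/(fρ)) ∂P/∂y,  v_g = (1/(fρ)) ∂P/∂x
u_g = −(2.3×10⁻³)/(3.77×10⁻⁵ × 1.16) = −52.5 m/s;  v_g = (−0.88×10⁻³)/(3.77×10⁻⁵ × 1.16) = −20.1 m/s
|V_g| = √(u_g² + v_g²) = 56.3 m/s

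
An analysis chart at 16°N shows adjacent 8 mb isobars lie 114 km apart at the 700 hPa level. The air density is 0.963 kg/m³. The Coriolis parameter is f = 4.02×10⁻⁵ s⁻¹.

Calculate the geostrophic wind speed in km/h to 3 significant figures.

653 km/h

Pressure gradient: |∂P/∂n| = 800 Pa / 114000 m = 7.02×10⁻³ Pa/m
Geostrophic balance (pressure-gradient force = Coriolis force):
V_g = (1/(fρ)) |∂P/∂n| = 7.02×10⁻³ / (4.02×10⁻⁵ × 0.963) = 181 m/s
Converting: 181 m/s × 3.6 = 653 km/h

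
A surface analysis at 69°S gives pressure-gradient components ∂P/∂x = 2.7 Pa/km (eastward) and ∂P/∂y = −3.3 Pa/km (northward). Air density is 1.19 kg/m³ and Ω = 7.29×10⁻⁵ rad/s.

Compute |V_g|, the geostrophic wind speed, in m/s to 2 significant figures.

Coriolis parameter at 69°S:
f = 2Ω sin φ = 2 × 7.29×10⁻⁵ × sin 69° = 1.36×10⁻⁴ s⁻¹
In the Southern Hemisphere f is negative: f = −1.36×10⁻⁴ s⁻¹.
Component geostrophic relations (x east, y north):
u_g = −(1/(fρ)) ∂P/∂y,  v_g = (1/(fρ)) ∂P/∂x
u_g = −(−3.3×10⁻³)/(−1.36×10⁻⁴ × 1.19) = −20.4 m/s;  v_g = (2.7×10⁻³)/(−1.36×10⁻⁴ × 1.19) = −16.7 m/s
|V_g| = √(u_g² + v_g²) = 26.3 m/s

26 m/s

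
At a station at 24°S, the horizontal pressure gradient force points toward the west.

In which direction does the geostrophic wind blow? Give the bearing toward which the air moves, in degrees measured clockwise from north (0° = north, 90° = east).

The pressure-gradient force points toward the west (bearing 270°).
Geostrophic balance: in the Southern Hemisphere the Coriolis force deflects motion to the left, so the geostrophic wind blows 90° to the left of the pressure-gradient force (low pressure on the right).
Rotating 270° by 90° counterclockwise gives 180° — the wind blows toward the south.

180°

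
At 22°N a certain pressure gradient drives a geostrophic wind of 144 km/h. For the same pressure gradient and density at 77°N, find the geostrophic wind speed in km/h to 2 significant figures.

With the same pressure gradient and density, V_g ∝ 1/f ∝ 1/sin φ.
V₂ = V₁ · sin φ₁ / sin φ₂ = 144 × sin 22° / sin 77°
V₂ = 144 × 0.3746/0.9744 = 55 km/h

55 km/h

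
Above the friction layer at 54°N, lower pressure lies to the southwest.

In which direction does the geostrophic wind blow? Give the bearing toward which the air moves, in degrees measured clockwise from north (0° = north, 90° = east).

The pressure-gradient force points toward the southwest (bearing 225°).
Geostrophic balance: in the Northern Hemisphere the Coriolis force deflects motion to the right, so the geostrophic wind blows 90° to the right of the pressure-gradient force (low pressure on the left).
Rotating 225° by 90° clockwise gives 315° — the wind blows toward the northwest.

315°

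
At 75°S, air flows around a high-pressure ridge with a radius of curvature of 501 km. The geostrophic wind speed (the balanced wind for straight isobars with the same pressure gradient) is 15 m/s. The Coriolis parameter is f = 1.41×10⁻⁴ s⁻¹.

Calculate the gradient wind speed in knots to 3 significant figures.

Around a high, pressure-gradient force acts outward with centrifugal, so Coriolis balances both:
fV = (1/ρ)|∂P/∂n| + V²/R  →  V² − fR·V + fR·V_g = 0
With fR = 1.41×10⁻⁴ × 501×10³ m = 70.6 m/s:
V = [fR − √((fR)² − 4 fR V_g)]/2 = [70.6 − √(70.6² − 4×70.6×15)]/2 = 21.6 m/s
Supergeostrophic (V > V_g = 15 m/s), as expected around a high.
Converting: 21.6 m/s × 1.944 = 42.0 knots

42.0 knots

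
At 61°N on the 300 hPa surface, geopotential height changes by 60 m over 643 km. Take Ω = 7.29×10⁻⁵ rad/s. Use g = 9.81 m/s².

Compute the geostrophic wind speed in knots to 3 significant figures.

Coriolis parameter at 61°N:
f = 2Ω sin φ = 2 × 7.29×10⁻⁵ × sin 61° = 1.28×10⁻⁴ s⁻¹
Height gradient: |∂Z/∂n| = 60 m / 643000 m = 9.33×10⁻⁵
On a pressure surface, geostrophic balance gives V_g = (g/f)|∂Z/∂n|:
V_g = 9.81 × 9.33×10⁻⁵ / 1.28×10⁻⁴ = 7.18 m/s
Converting: 7.18 m/s × 1.944 = 14.0 knots

14.0 knots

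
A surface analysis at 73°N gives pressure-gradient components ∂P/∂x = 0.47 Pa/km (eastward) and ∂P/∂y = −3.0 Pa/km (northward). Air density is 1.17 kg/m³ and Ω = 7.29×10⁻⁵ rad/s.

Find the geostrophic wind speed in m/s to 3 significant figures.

18.6 m/s

Coriolis parameter at 73°N:
f = 2Ω sin φ = 2 × 7.29×10⁻⁵ × sin 73° = 1.39×10⁻⁴ s⁻¹
Component geostrophic relations (x east, y north):
u_g = −(1/(fρ)) ∂P/∂y,  v_g = (1/(fρ)) ∂P/∂x
u_g = −(−3.0×10⁻³)/(1.39×10⁻⁴ × 1.17) = 18.4 m/s;  v_g = (0.47×10⁻³)/(1.39×10⁻⁴ × 1.17) = 2.88 m/s
|V_g| = √(u_g² + v_g²) = 18.6 m/s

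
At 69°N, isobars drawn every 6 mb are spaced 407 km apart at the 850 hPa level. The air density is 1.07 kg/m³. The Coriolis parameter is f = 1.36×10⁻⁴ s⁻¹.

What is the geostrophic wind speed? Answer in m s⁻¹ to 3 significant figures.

Pressure gradient: |∂P/∂n| = 600 Pa / 407000 m = 1.47×10⁻³ Pa/m
Geostrophic balance (pressure-gradient force = Coriolis force):
V_g = (1/(fρ)) |∂P/∂n| = 1.47×10⁻³ / (1.36×10⁻⁴ × 1.07) = 10.1 m/s

10.1 m s⁻¹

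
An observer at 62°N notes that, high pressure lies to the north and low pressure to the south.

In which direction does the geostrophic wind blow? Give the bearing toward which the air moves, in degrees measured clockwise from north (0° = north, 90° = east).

270°

The pressure-gradient force points toward the south (bearing 180°).
Geostrophic balance: in the Northern Hemisphere the Coriolis force deflects motion to the right, so the geostrophic wind blows 90° to the right of the pressure-gradient force (low pressure on the left).
Rotating 180° by 90° clockwise gives 270° — the wind blows toward the west.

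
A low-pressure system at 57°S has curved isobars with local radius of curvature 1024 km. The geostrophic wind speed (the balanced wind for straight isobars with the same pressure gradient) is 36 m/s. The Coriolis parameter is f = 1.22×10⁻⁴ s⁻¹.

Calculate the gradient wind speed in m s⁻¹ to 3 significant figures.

29.2 m s⁻¹

Around a low, centrifugal force acts outward with Coriolis, so pressure-gradient force balances both:
(1/ρ)|∂P/∂n| = fV + V²/R  →  V² + fR·V − fR·V_g = 0
With fR = 1.22×10⁻⁴ × 1024×10³ m = 125 m/s:
V = [−fR + √((fR)² + 4 fR V_g)]/2 = [−125 + √(125² + 4×125×36)]/2 = 29.2 m/s
Subgeostrophic (V < V_g = 36 m/s), as expected around a low.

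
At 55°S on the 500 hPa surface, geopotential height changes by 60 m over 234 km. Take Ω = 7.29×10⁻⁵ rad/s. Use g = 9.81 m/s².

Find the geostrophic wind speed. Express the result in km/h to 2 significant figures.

Coriolis parameter at 55°S:
f = 2Ω sin φ = 2 × 7.29×10⁻⁵ × sin 55° = 1.19×10⁻⁴ s⁻¹
Height gradient: |∂Z/∂n| = 60 m / 234000 m = 2.56×10⁻⁴
On a pressure surface, geostrophic balance gives V_g = (g/f)|∂Z/∂n|:
V_g = 9.81 × 2.56×10⁻⁴ / 1.19×10⁻⁴ = 21.1 m/s
Converting: 21.1 m/s × 3.6 = 76 km/h

76 km/h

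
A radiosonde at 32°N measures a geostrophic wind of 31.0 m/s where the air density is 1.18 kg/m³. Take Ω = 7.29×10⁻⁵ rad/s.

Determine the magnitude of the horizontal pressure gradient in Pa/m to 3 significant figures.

Coriolis parameter at 32°N:
f = 2Ω sin φ = 2 × 7.29×10⁻⁵ × sin 32° = 7.73×10⁻⁵ s⁻¹
Geostrophic balance rearranged: |∂P/∂n| = f ρ V_g
|∂P/∂n| = 7.73×10⁻⁵ × 1.18 × 31.0 = 2.83×10⁻³ Pa/m

2.83×10⁻³ Pa/m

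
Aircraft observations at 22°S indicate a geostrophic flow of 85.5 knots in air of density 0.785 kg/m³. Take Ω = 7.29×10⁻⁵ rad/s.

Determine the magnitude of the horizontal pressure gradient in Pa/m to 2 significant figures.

1.9×10⁻³ Pa/m

Coriolis parameter at 22°S:
f = 2Ω sin φ = 2 × 7.29×10⁻⁵ × sin 22° = 5.46×10⁻⁵ s⁻¹
Wind speed in SI: 85.5 knots = 44.0 m/s
Geostrophic balance rearranged: |∂P/∂n| = f ρ V_g
|∂P/∂n| = 5.46×10⁻⁵ × 0.785 × 44.0 = 1.89×10⁻³ Pa/m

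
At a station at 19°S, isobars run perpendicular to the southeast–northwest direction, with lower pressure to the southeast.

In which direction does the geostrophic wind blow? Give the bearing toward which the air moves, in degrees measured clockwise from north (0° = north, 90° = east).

The pressure-gradient force points toward the southeast (bearing 135°).
Geostrophic balance: in the Southern Hemisphere the Coriolis force deflects motion to the left, so the geostrophic wind blows 90° to the left of the pressure-gradient force (low pressure on the right).
Rotating 135° by 90° counterclockwise gives 045° — the wind blows toward the northeast.

045°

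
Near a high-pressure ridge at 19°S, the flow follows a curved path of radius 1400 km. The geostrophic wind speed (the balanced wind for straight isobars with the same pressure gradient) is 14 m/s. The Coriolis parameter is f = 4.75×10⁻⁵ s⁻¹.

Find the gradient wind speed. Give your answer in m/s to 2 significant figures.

Around a high, pressure-gradient force acts outward with centrifugal, so Coriolis balances both:
fV = (1/ρ)|∂P/∂n| + V²/R  →  V² − fR·V + fR·V_g = 0
With fR = 4.75×10⁻⁵ × 1400×10³ m = 66.5 m/s:
V = [fR − √((fR)² − 4 fR V_g)]/2 = [66.5 − √(66.5² − 4×66.5×14)]/2 = 20 m/s
Supergeostrophic (V > V_g = 14 m/s), as expected around a high.

20 m/s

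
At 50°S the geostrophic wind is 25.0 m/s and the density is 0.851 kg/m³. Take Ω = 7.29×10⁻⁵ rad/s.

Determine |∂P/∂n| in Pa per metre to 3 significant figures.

2.38×10⁻³ Pa/m

Coriolis parameter at 50°S:
f = 2Ω sin φ = 2 × 7.29×10⁻⁵ × sin 50° = 1.12×10⁻⁴ s⁻¹
Geostrophic balance rearranged: |∂P/∂n| = f ρ V_g
|∂P/∂n| = 1.12×10⁻⁴ × 0.851 × 25.0 = 2.38×10⁻³ Pa/m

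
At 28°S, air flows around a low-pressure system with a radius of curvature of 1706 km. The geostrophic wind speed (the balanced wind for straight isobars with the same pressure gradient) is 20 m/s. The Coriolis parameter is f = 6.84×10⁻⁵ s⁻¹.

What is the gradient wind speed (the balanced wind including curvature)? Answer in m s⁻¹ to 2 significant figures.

17 m s⁻¹

Around a low, centrifugal force acts outward with Coriolis, so pressure-gradient force balances both:
(1/ρ)|∂P/∂n| = fV + V²/R  →  V² + fR·V − fR·V_g = 0
With fR = 6.84×10⁻⁵ × 1706×10³ m = 117 m/s:
V = [−fR + √((fR)² + 4 fR V_g)]/2 = [−117 + √(117² + 4×117×20)]/2 = 17.4 m/s
Subgeostrophic (V < V_g = 20 m/s), as expected around a low.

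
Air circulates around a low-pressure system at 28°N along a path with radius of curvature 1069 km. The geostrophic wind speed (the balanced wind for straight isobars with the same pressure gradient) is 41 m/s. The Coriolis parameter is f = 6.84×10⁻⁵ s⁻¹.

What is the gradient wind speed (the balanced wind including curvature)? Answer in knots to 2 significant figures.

57 knots

Around a low, centrifugal force acts outward with Coriolis, so pressure-gradient force balances both:
(1/ρ)|∂P/∂n| = fV + V²/R  →  V² + fR·V − fR·V_g = 0
With fR = 6.84×10⁻⁵ × 1069×10³ m = 73.1 m/s:
V = [−fR + √((fR)² + 4 fR V_g)]/2 = [−73.1 + √(73.1² + 4×73.1×41)]/2 = 29.3 m/s
Subgeostrophic (V < V_g = 41 m/s), as expected around a low.
Converting: 29.3 m/s × 1.944 = 57 knots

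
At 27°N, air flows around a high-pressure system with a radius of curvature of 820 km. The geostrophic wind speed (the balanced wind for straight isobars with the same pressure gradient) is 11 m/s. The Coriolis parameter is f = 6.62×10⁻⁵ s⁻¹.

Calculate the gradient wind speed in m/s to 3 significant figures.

15.3 m/s

Around a high, pressure-gradient force acts outward with centrifugal, so Coriolis balances both:
fV = (1/ρ)|∂P/∂n| + V²/R  →  V² − fR·V + fR·V_g = 0
With fR = 6.62×10⁻⁵ × 820×10³ m = 54.3 m/s:
V = [fR − √((fR)² − 4 fR V_g)]/2 = [54.3 − √(54.3² − 4×54.3×11)]/2 = 15.3 m/s
Supergeostrophic (V > V_g = 11 m/s), as expected around a high.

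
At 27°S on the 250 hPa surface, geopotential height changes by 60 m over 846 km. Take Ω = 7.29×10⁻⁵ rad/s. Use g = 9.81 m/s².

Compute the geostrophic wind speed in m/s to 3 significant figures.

Coriolis parameter at 27°S:
f = 2Ω sin φ = 2 × 7.29×10⁻⁵ × sin 27° = 6.62×10⁻⁵ s⁻¹
Height gradient: |∂Z/∂n| = 60 m / 846000 m = 7.09×10⁻⁵
On a pressure surface, geostrophic balance gives V_g = (g/f)|∂Z/∂n|:
V_g = 9.81 × 7.09×10⁻⁵ / 6.62×10⁻⁵ = 10.5 m/s

10.5 m/s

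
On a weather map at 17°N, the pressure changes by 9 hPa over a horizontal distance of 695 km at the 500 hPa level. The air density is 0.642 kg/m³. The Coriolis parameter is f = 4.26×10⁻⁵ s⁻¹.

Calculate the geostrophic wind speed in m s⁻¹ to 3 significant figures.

47.3 m s⁻¹

Pressure gradient: |∂P/∂n| = 900 Pa / 695000 m = 1.29×10⁻³ Pa/m
Geostrophic balance (pressure-gradient force = Coriolis force):
V_g = (1/(fρ)) |∂P/∂n| = 1.29×10⁻³ / (4.26×10⁻⁵ × 0.642) = 47.3 m/s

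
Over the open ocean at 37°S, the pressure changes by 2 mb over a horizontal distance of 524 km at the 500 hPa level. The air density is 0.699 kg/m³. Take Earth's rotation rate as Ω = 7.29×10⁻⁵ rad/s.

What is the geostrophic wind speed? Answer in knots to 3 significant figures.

Coriolis parameter at 37°S:
f = 2Ω sin φ = 2 × 7.29×10⁻⁵ × sin 37° = 8.77×10⁻⁵ s⁻¹
Pressure gradient: |∂P/∂n| = 200 Pa / 524000 m = 3.82×10⁻⁴ Pa/m
Geostrophic balance (pressure-gradient force = Coriolis force):
V_g = (1/(fρ)) |∂P/∂n| = 3.82×10⁻⁴ / (8.77×10⁻⁵ × 0.699) = 6.22 m/s
Converting: 6.22 m/s × 1.944 = 12.1 knots

12.1 knots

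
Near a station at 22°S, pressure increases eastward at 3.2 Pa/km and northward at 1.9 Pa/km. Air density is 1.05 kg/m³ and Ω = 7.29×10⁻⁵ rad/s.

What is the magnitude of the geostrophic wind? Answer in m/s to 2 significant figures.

65 m/s

Coriolis parameter at 22°S:
f = 2Ω sin φ = 2 × 7.29×10⁻⁵ × sin 22° = 5.46×10⁻⁵ s⁻¹
In the Southern Hemisphere f is negative: f = −5.46×10⁻⁵ s⁻¹.
Component geostrophic relations (x east, y north):
u_g = −(1/(fρ)) ∂P/∂y,  v_g = (1/(fρ)) ∂P/∂x
u_g = −(1.9×10⁻³)/(−5.46×10⁻⁵ × 1.05) = 33.1 m/s;  v_g = (3.2×10⁻³)/(−5.46×10⁻⁵ × 1.05) = −55.8 m/s
|V_g| = √(u_g² + v_g²) = 64.9 m/s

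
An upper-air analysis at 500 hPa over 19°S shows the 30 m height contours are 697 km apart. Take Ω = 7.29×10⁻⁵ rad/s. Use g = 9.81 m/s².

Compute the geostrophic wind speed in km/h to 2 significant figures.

Coriolis parameter at 19°S:
f = 2Ω sin φ = 2 × 7.29×10⁻⁵ × sin 19° = 4.75×10⁻⁵ s⁻¹
Height gradient: |∂Z/∂n| = 30 m / 697000 m = 4.30×10⁻⁵
On a pressure surface, geostrophic balance gives V_g = (g/f)|∂Z/∂n|:
V_g = 9.81 × 4.30×10⁻⁵ / 4.75×10⁻⁵ = 8.90 m/s
Converting: 8.90 m/s × 3.6 = 32 km/h

32 km/h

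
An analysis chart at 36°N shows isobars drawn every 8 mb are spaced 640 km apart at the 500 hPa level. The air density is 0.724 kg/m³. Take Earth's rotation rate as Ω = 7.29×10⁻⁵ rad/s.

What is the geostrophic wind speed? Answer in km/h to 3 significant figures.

Coriolis parameter at 36°N:
f = 2Ω sin φ = 2 × 7.29×10⁻⁵ × sin 36° = 8.57×10⁻⁵ s⁻¹
Pressure gradient: |∂P/∂n| = 800 Pa / 640000 m = 1.25×10⁻³ Pa/m
Geostrophic balance (pressure-gradient force = Coriolis force):
V_g = (1/(fρ)) |∂P/∂n| = 1.25×10⁻³ / (8.57×10⁻⁵ × 0.724) = 20.1 m/s
Converting: 20.1 m/s × 3.6 = 72.5 km/h

72.5 km/h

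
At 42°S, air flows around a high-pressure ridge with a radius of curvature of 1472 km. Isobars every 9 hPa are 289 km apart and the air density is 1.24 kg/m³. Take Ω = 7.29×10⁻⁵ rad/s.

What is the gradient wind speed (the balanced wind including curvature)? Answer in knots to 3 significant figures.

65.3 knots

Coriolis parameter at 42°S:
f = 2Ω sin φ = 2 × 7.29×10⁻⁵ × sin 42° = 9.76×10⁻⁵ s⁻¹
Pressure gradient: |∂P/∂n| = 900 Pa / 289000 m = 3.11×10⁻³ Pa/m
Geostrophic speed: V_g = |∂P/∂n|/(fρ) = 3.11×10⁻³/(9.76×10⁻⁵ × 1.24) = 25.7 m/s
Around a high, pressure-gradient force acts outward with centrifugal, so Coriolis balances both:
fV = (1/ρ)|∂P/∂n| + V²/R  →  V² − fR·V + fR·V_g = 0
With fR = 9.76×10⁻⁵ × 1472×10³ m = 144 m/s:
V = [fR − √((fR)² − 4 fR V_g)]/2 = [144 − √(144² − 4×144×25.7)]/2 = 33.6 m/s
Supergeostrophic (V > V_g = 25.7 m/s), as expected around a high.
Converting: 33.6 m/s × 1.944 = 65.3 knots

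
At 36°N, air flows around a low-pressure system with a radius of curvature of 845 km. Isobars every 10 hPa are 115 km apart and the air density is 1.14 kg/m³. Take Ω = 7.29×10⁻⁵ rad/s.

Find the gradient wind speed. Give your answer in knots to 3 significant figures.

101 knots

Coriolis parameter at 36°N:
f = 2Ω sin φ = 2 × 7.29×10⁻⁵ × sin 36° = 8.57×10⁻⁵ s⁻¹
Pressure gradient: |∂P/∂n| = 1000 Pa / 115000 m = 8.70×10⁻³ Pa/m
Geostrophic speed: V_g = |∂P/∂n|/(fρ) = 8.70×10⁻³/(8.57×10⁻⁵ × 1.14) = 89.0 m/s
Around a low, centrifugal force acts outward with Coriolis, so pressure-gradient force balances both:
(1/ρ)|∂P/∂n| = fV + V²/R  →  V² + fR·V − fR·V_g = 0
With fR = 8.57×10⁻⁵ × 845×10³ m = 72.4 m/s:
V = [−fR + √((fR)² + 4 fR V_g)]/2 = [−72.4 + √(72.4² + 4×72.4×89)]/2 = 51.9 m/s
Subgeostrophic (V < V_g = 89 m/s), as expected around a low.
Converting: 51.9 m/s × 1.944 = 101 knots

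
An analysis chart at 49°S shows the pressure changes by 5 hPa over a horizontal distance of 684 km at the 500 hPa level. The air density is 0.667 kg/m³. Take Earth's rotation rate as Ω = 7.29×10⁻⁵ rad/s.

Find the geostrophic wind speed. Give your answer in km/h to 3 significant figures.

Coriolis parameter at 49°S:
f = 2Ω sin φ = 2 × 7.29×10⁻⁵ × sin 49° = 1.10×10⁻⁴ s⁻¹
Pressure gradient: |∂P/∂n| = 500 Pa / 684000 m = 7.31×10⁻⁴ Pa/m
Geostrophic balance (pressure-gradient force = Coriolis force):
V_g = (1/(fρ)) |∂P/∂n| = 7.31×10⁻⁴ / (1.10×10⁻⁴ × 0.667) = 9.96 m/s
Converting: 9.96 m/s × 3.6 = 35.9 km/h

35.9 km/h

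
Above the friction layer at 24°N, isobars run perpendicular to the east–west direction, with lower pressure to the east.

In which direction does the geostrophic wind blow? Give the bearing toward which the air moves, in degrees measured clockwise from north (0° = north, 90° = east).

180°

The pressure-gradient force points toward the east (bearing 090°).
Geostrophic balance: in the Northern Hemisphere the Coriolis force deflects motion to the right, so the geostrophic wind blows 90° to the right of the pressure-gradient force (low pressure on the left).
Rotating 090° by 90° clockwise gives 180° — the wind blows toward the south.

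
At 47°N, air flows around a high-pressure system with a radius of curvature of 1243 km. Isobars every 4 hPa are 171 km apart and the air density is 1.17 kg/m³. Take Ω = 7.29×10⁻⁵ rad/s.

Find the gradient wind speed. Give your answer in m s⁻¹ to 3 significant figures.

22.6 m s⁻¹

Coriolis parameter at 47°N:
f = 2Ω sin φ = 2 × 7.29×10⁻⁵ × sin 47° = 1.07×10⁻⁴ s⁻¹
Pressure gradient: |∂P/∂n| = 400 Pa / 171000 m = 2.34×10⁻³ Pa/m
Geostrophic speed: V_g = |∂P/∂n|/(fρ) = 2.34×10⁻³/(1.07×10⁻⁴ × 1.17) = 18.7 m/s
Around a high, pressure-gradient force acts outward with centrifugal, so Coriolis balances both:
fV = (1/ρ)|∂P/∂n| + V²/R  →  V² − fR·V + fR·V_g = 0
With fR = 1.07×10⁻⁴ × 1243×10³ m = 133 m/s:
V = [fR − √((fR)² − 4 fR V_g)]/2 = [133 − √(133² − 4×133×18.7)]/2 = 22.6 m/s
Supergeostrophic (V > V_g = 18.7 m/s), as expected around a high.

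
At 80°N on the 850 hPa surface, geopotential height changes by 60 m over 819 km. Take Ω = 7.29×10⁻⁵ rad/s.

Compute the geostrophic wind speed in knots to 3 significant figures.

9.73 knots

Coriolis parameter at 80°N:
f = 2Ω sin φ = 2 × 7.29×10⁻⁵ × sin 80° = 1.44×10⁻⁴ s⁻¹
Height gradient: |∂Z/∂n| = 60 m / 819000 m = 7.33×10⁻⁵
On a pressure surface, geostrophic balance gives V_g = (g/f)|∂Z/∂n|:
V_g = 9.81 × 7.33×10⁻⁵ / 1.44×10⁻⁴ = 5.01 m/s
Converting: 5.01 m/s × 1.944 = 9.73 knots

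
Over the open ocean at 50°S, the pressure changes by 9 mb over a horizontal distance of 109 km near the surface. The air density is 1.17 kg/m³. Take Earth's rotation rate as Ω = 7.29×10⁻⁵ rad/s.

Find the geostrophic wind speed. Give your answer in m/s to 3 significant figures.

63.2 m/s

Coriolis parameter at 50°S:
f = 2Ω sin φ = 2 × 7.29×10⁻⁵ × sin 50° = 1.12×10⁻⁴ s⁻¹
Pressure gradient: |∂P/∂n| = 900 Pa / 109000 m = 8.26×10⁻³ Pa/m
Geostrophic balance (pressure-gradient force = Coriolis force):
V_g = (1/(fρ)) |∂P/∂n| = 8.26×10⁻³ / (1.12×10⁻⁴ × 1.17) = 63.2 m/s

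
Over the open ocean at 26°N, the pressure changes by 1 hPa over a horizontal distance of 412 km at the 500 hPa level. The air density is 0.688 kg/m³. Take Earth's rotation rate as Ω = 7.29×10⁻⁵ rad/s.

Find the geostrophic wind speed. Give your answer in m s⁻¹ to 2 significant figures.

Coriolis parameter at 26°N:
f = 2Ω sin φ = 2 × 7.29×10⁻⁵ × sin 26° = 6.39×10⁻⁵ s⁻¹
Pressure gradient: |∂P/∂n| = 100 Pa / 412000 m = 2.43×10⁻⁴ Pa/m
Geostrophic balance (pressure-gradient force = Coriolis force):
V_g = (1/(fρ)) |∂P/∂n| = 2.43×10⁻⁴ / (6.39×10⁻⁵ × 0.688) = 5.52 m/s

5.5 m s⁻¹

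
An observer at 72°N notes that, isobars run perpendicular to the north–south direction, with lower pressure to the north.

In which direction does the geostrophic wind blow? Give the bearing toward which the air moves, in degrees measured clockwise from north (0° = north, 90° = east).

090°

The pressure-gradient force points toward the north (bearing 000°).
Geostrophic balance: in the Northern Hemisphere the Coriolis force deflects motion to the right, so the geostrophic wind blows 90° to the right of the pressure-gradient force (low pressure on the left).
Rotating 000° by 90° clockwise gives 090° — the wind blows toward the east.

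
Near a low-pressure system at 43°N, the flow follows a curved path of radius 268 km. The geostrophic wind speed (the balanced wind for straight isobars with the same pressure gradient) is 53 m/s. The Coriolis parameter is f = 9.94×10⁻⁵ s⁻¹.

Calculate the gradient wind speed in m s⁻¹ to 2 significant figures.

Around a low, centrifugal force acts outward with Coriolis, so pressure-gradient force balances both:
(1/ρ)|∂P/∂n| = fV + V²/R  →  V² + fR·V − fR·V_g = 0
With fR = 9.94×10⁻⁵ × 268×10³ m = 26.6 m/s:
V = [−fR + √((fR)² + 4 fR V_g)]/2 = [−26.6 + √(26.6² + 4×26.6×53)]/2 = 26.5 m/s
Subgeostrophic (V < V_g = 53 m/s), as expected around a low.

27 m s⁻¹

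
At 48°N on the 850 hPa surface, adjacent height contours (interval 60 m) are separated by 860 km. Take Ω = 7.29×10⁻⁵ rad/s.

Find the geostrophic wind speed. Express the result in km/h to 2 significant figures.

23 km/h

Coriolis parameter at 48°N:
f = 2Ω sin φ = 2 × 7.29×10⁻⁵ × sin 48° = 1.08×10⁻⁴ s⁻¹
Height gradient: |∂Z/∂n| = 60 m / 860000 m = 6.98×10⁻⁵
On a pressure surface, geostrophic balance gives V_g = (g/f)|∂Z/∂n|:
V_g = 9.81 × 6.98×10⁻⁵ / 1.08×10⁻⁴ = 6.32 m/s
Converting: 6.32 m/s × 3.6 = 23 km/h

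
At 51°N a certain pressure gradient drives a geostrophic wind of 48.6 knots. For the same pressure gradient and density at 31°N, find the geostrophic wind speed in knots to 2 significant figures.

With the same pressure gradient and density, V_g ∝ 1/f ∝ 1/sin φ.
V₂ = V₁ · sin φ₁ / sin φ₂ = 48.6 × sin 51° / sin 31°
V₂ = 48.6 × 0.7771/0.5150 = 73 knots

73 knots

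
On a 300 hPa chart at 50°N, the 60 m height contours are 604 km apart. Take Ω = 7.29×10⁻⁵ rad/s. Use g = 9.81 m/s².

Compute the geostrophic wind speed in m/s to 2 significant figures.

8.7 m/s

Coriolis parameter at 50°N:
f = 2Ω sin φ = 2 × 7.29×10⁻⁵ × sin 50° = 1.12×10⁻⁴ s⁻¹
Height gradient: |∂Z/∂n| = 60 m / 604000 m = 9.93×10⁻⁵
On a pressure surface, geostrophic balance gives V_g = (g/f)|∂Z/∂n|:
V_g = 9.81 × 9.93×10⁻⁵ / 1.12×10⁻⁴ = 8.73 m/s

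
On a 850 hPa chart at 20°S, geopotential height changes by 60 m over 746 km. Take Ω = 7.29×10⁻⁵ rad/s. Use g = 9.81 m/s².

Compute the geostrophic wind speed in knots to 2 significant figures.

31 knots

Coriolis parameter at 20°S:
f = 2Ω sin φ = 2 × 7.29×10⁻⁵ × sin 20° = 4.99×10⁻⁵ s⁻¹
Height gradient: |∂Z/∂n| = 60 m / 746000 m = 8.04×10⁻⁵
On a pressure surface, geostrophic balance gives V_g = (g/f)|∂Z/∂n|:
V_g = 9.81 × 8.04×10⁻⁵ / 4.99×10⁻⁵ = 15.8 m/s
Converting: 15.8 m/s × 1.944 = 31 knots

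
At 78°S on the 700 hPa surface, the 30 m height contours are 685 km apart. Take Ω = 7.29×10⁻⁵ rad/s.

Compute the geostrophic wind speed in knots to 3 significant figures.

5.86 knots

Coriolis parameter at 78°S:
f = 2Ω sin φ = 2 × 7.29×10⁻⁵ × sin 78° = 1.43×10⁻⁴ s⁻¹
Height gradient: |∂Z/∂n| = 30 m / 685000 m = 4.38×10⁻⁵
On a pressure surface, geostrophic balance gives V_g = (g/f)|∂Z/∂n|:
V_g = 9.81 × 4.38×10⁻⁵ / 1.43×10⁻⁴ = 3.01 m/s
Converting: 3.01 m/s × 1.944 = 5.86 knots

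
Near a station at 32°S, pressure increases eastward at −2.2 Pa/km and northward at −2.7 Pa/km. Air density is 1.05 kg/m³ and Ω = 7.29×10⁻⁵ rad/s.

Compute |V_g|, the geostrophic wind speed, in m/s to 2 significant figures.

Coriolis parameter at 32°S:
f = 2Ω sin φ = 2 × 7.29×10⁻⁵ × sin 32° = 7.73×10⁻⁵ s⁻¹
In the Southern Hemisphere f is negative: f = −7.73×10⁻⁵ s⁻¹.
Component geostrophic relations (x east, y north):
u_g = −(1/(fρ)) ∂P/∂y,  v_g = (1/(fρ)) ∂P/∂x
u_g = −(−2.7×10⁻³)/(−7.73×10⁻⁵ × 1.05) = −33.3 m/s;  v_g = (−2.2×10⁻³)/(−7.73×10⁻⁵ × 1.05) = 27.1 m/s
|V_g| = √(u_g² + v_g²) = 42.9 m/s

43 m/s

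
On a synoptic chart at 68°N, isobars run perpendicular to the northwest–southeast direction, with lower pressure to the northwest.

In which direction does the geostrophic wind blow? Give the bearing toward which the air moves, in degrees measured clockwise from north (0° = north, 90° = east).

045°

The pressure-gradient force points toward the northwest (bearing 315°).
Geostrophic balance: in the Northern Hemisphere the Coriolis force deflects motion to the right, so the geostrophic wind blows 90° to the right of the pressure-gradient force (low pressure on the left).
Rotating 315° by 90° clockwise gives 045° — the wind blows toward the northeast.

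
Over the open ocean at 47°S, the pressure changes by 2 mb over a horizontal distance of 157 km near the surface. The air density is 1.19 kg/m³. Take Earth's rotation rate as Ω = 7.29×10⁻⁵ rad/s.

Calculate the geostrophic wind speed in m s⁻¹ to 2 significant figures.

Coriolis parameter at 47°S:
f = 2Ω sin φ = 2 × 7.29×10⁻⁵ × sin 47° = 1.07×10⁻⁴ s⁻¹
Pressure gradient: |∂P/∂n| = 200 Pa / 157000 m = 1.27×10⁻³ Pa/m
Geostrophic balance (pressure-gradient force = Coriolis force):
V_g = (1/(fρ)) |∂P/∂n| = 1.27×10⁻³ / (1.07×10⁻⁴ × 1.19) = 10.0 m/s

10 m s⁻¹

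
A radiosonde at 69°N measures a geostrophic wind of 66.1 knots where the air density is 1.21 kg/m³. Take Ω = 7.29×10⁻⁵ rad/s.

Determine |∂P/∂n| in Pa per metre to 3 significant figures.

5.60×10⁻³ Pa/m

Coriolis parameter at 69°N:
f = 2Ω sin φ = 2 × 7.29×10⁻⁵ × sin 69° = 1.36×10⁻⁴ s⁻¹
Wind speed in SI: 66.1 knots = 34.0 m/s
Geostrophic balance rearranged: |∂P/∂n| = f ρ V_g
|∂P/∂n| = 1.36×10⁻⁴ × 1.21 × 34.0 = 5.60×10⁻³ Pa/m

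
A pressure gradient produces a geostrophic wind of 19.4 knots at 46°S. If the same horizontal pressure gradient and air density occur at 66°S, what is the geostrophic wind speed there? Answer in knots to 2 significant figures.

15 knots

With the same pressure gradient and density, V_g ∝ 1/f ∝ 1/sin φ.
V₂ = V₁ · sin φ₁ / sin φ₂ = 19.4 × sin 46° / sin 66°
V₂ = 19.4 × 0.7193/0.9135 = 15 knots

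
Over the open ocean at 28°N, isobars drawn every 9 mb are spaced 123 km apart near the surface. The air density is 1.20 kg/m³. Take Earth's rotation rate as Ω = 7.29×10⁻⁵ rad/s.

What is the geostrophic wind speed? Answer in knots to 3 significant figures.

Coriolis parameter at 28°N:
f = 2Ω sin φ = 2 × 7.29×10⁻⁵ × sin 28° = 6.84×10⁻⁵ s⁻¹
Pressure gradient: |∂P/∂n| = 900 Pa / 123000 m = 7.32×10⁻³ Pa/m
Geostrophic balance (pressure-gradient force = Coriolis force):
V_g = (1/(fρ)) |∂P/∂n| = 7.32×10⁻³ / (6.84×10⁻⁵ × 1.20) = 89.1 m/s
Converting: 89.1 m/s × 1.944 = 173 knots

173 knots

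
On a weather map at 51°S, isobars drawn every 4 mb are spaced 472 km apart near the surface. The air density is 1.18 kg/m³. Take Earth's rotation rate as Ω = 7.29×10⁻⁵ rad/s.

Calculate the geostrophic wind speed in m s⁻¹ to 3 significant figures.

6.34 m s⁻¹

Coriolis parameter at 51°S:
f = 2Ω sin φ = 2 × 7.29×10⁻⁵ × sin 51° = 1.13×10⁻⁴ s⁻¹
Pressure gradient: |∂P/∂n| = 400 Pa / 472000 m = 8.47×10⁻⁴ Pa/m
Geostrophic balance (pressure-gradient force = Coriolis force):
V_g = (1/(fρ)) |∂P/∂n| = 8.47×10⁻⁴ / (1.13×10⁻⁴ × 1.18) = 6.34 m/s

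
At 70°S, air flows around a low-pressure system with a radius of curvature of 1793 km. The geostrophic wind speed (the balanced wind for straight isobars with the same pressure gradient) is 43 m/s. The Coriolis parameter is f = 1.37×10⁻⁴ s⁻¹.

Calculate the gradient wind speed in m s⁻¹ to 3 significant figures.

Around a low, centrifugal force acts outward with Coriolis, so pressure-gradient force balances both:
(1/ρ)|∂P/∂n| = fV + V²/R  →  V² + fR·V − fR·V_g = 0
With fR = 1.37×10⁻⁴ × 1793×10³ m = 246 m/s:
V = [−fR + √((fR)² + 4 fR V_g)]/2 = [−246 + √(246² + 4×246×43)]/2 = 37.3 m/s
Subgeostrophic (V < V_g = 43 m/s), as expected around a low.

37.3 m s⁻¹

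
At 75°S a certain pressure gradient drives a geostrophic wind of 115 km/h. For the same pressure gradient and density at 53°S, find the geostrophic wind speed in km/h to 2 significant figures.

140 km/h

With the same pressure gradient and density, V_g ∝ 1/f ∝ 1/sin φ.
V₂ = V₁ · sin φ₁ / sin φ₂ = 115 × sin 75° / sin 53°
V₂ = 115 × 0.9659/0.7986 = 140 km/h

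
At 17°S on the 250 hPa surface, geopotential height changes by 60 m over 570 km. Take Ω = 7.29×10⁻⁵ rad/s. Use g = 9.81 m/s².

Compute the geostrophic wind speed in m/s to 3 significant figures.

Coriolis parameter at 17°S:
f = 2Ω sin φ = 2 × 7.29×10⁻⁵ × sin 17° = 4.26×10⁻⁵ s⁻¹
Height gradient: |∂Z/∂n| = 60 m / 570000 m = 1.05×10⁻⁴
On a pressure surface, geostrophic balance gives V_g = (g/f)|∂Z/∂n|:
V_g = 9.81 × 1.05×10⁻⁴ / 4.26×10⁻⁵ = 24.2 m/s

24.2 m/s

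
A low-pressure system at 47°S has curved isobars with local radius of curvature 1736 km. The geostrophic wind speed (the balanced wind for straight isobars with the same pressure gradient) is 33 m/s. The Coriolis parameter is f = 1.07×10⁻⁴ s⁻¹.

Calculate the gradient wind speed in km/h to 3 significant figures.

103 km/h

Around a low, centrifugal force acts outward with Coriolis, so pressure-gradient force balances both:
(1/ρ)|∂P/∂n| = fV + V²/R  →  V² + fR·V − fR·V_g = 0
With fR = 1.07×10⁻⁴ × 1736×10³ m = 186 m/s:
V = [−fR + √((fR)² + 4 fR V_g)]/2 = [−186 + √(186² + 4×186×33)]/2 = 28.6 m/s
Subgeostrophic (V < V_g = 33 m/s), as expected around a low.
Converting: 28.6 m/s × 3.6 = 103 km/h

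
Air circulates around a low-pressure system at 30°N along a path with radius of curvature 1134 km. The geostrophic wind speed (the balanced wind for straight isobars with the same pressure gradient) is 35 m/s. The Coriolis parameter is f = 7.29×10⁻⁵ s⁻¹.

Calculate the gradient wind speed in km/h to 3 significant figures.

Around a low, centrifugal force acts outward with Coriolis, so pressure-gradient force balances both:
(1/ρ)|∂P/∂n| = fV + V²/R  →  V² + fR·V − fR·V_g = 0
With fR = 7.29×10⁻⁵ × 1134×10³ m = 82.7 m/s:
V = [−fR + √((fR)² + 4 fR V_g)]/2 = [−82.7 + √(82.7² + 4×82.7×35)]/2 = 26.5 m/s
Subgeostrophic (V < V_g = 35 m/s), as expected around a low.
Converting: 26.5 m/s × 3.6 = 95.4 km/h

95.4 km/h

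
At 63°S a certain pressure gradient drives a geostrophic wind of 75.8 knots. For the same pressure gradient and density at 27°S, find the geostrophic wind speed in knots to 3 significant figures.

With the same pressure gradient and density, V_g ∝ 1/f ∝ 1/sin φ.
V₂ = V₁ · sin φ₁ / sin φ₂ = 75.8 × sin 63° / sin 27°
V₂ = 75.8 × 0.8910/0.4540 = 149 knots

149 knots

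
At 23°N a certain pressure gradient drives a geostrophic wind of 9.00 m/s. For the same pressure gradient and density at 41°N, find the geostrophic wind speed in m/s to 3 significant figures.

With the same pressure gradient and density, V_g ∝ 1/f ∝ 1/sin φ.
V₂ = V₁ · sin φ₁ / sin φ₂ = 9.00 × sin 23° / sin 41°
V₂ = 9.00 × 0.3907/0.6561 = 5.36 m/s

5.36 m/s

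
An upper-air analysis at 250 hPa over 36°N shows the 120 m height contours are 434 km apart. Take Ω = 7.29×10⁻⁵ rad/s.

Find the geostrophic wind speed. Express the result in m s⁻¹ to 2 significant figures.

32 m s⁻¹

Coriolis parameter at 36°N:
f = 2Ω sin φ = 2 × 7.29×10⁻⁵ × sin 36° = 8.57×10⁻⁵ s⁻¹
Height gradient: |∂Z/∂n| = 120 m / 434000 m = 2.76×10⁻⁴
On a pressure surface, geostrophic balance gives V_g = (g/f)|∂Z/∂n|:
V_g = 9.81 × 2.76×10⁻⁴ / 8.57×10⁻⁵ = 31.7 m/s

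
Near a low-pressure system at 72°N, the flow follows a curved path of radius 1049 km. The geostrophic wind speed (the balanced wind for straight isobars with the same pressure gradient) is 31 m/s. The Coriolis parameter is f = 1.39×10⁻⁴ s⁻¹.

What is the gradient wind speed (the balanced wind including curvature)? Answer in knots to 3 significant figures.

51.1 knots

Around a low, centrifugal force acts outward with Coriolis, so pressure-gradient force balances both:
(1/ρ)|∂P/∂n| = fV + V²/R  →  V² + fR·V − fR·V_g = 0
With fR = 1.39×10⁻⁴ × 1049×10³ m = 146 m/s:
V = [−fR + √((fR)² + 4 fR V_g)]/2 = [−146 + √(146² + 4×146×31)]/2 = 26.3 m/s
Subgeostrophic (V < V_g = 31 m/s), as expected around a low.
Converting: 26.3 m/s × 1.944 = 51.1 knots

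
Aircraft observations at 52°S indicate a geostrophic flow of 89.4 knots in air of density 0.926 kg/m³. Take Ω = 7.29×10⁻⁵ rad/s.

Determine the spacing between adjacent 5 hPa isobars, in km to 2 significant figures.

100 km

Coriolis parameter at 52°S:
f = 2Ω sin φ = 2 × 7.29×10⁻⁵ × sin 52° = 1.15×10⁻⁴ s⁻¹
Wind speed in SI: 89.4 knots = 46.0 m/s
Geostrophic balance rearranged: |∂P/∂n| = f ρ V_g
|∂P/∂n| = 1.15×10⁻⁴ × 0.926 × 46.0 = 4.89×10⁻³ Pa/m
Isobar spacing: Δn = ΔP/|∂P/∂n| = 500 Pa / 4.89×10⁻³ Pa/m = 102187 m ≈ 100 km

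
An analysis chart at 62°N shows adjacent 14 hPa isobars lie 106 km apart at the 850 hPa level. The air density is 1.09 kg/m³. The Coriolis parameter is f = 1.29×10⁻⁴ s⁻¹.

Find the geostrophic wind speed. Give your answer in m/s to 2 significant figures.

Pressure gradient: |∂P/∂n| = 1400 Pa / 106000 m = 1.32×10⁻² Pa/m
Geostrophic balance (pressure-gradient force = Coriolis force):
V_g = (1/(fρ)) |∂P/∂n| = 1.32×10⁻² / (1.29×10⁻⁴ × 1.09) = 93.9 m/s

94 m/s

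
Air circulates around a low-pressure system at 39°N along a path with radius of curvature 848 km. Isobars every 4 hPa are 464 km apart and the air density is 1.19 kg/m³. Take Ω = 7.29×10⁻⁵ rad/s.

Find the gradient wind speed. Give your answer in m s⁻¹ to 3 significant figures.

7.22 m s⁻¹

Coriolis parameter at 39°N:
f = 2Ω sin φ = 2 × 7.29×10⁻⁵ × sin 39° = 9.18×10⁻⁵ s⁻¹
Pressure gradient: |∂P/∂n| = 400 Pa / 464000 m = 8.62×10⁻⁴ Pa/m
Geostrophic speed: V_g = |∂P/∂n|/(fρ) = 8.62×10⁻⁴/(9.18×10⁻⁵ × 1.19) = 7.90 m/s
Around a low, centrifugal force acts outward with Coriolis, so pressure-gradient force balances both:
(1/ρ)|∂P/∂n| = fV + V²/R  →  V² + fR·V − fR·V_g = 0
With fR = 9.18×10⁻⁵ × 848×10³ m = 77.8 m/s:
V = [−fR + √((fR)² + 4 fR V_g)]/2 = [−77.8 + √(77.8² + 4×77.8×7.9)]/2 = 7.22 m/s
Subgeostrophic (V < V_g = 7.9 m/s), as expected around a low.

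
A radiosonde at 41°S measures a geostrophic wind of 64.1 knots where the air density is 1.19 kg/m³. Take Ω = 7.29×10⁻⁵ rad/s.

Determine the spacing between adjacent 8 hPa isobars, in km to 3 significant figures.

213 km

Coriolis parameter at 41°S:
f = 2Ω sin φ = 2 × 7.29×10⁻⁵ × sin 41° = 9.57×10⁻⁵ s⁻¹
Wind speed in SI: 64.1 knots = 33.0 m/s
Geostrophic balance rearranged: |∂P/∂n| = f ρ V_g
|∂P/∂n| = 9.57×10⁻⁵ × 1.19 × 33.0 = 3.75×10⁻³ Pa/m
Isobar spacing: Δn = ΔP/|∂P/∂n| = 800 Pa / 3.75×10⁻³ Pa/m = 213131 m ≈ 213 km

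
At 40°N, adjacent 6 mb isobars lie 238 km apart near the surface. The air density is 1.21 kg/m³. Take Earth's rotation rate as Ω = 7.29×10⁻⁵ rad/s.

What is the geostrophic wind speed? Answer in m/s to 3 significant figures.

Coriolis parameter at 40°N:
f = 2Ω sin φ = 2 × 7.29×10⁻⁵ × sin 40° = 9.37×10⁻⁵ s⁻¹
Pressure gradient: |∂P/∂n| = 600 Pa / 238000 m = 2.52×10⁻³ Pa/m
Geostrophic balance (pressure-gradient force = Coriolis force):
V_g = (1/(fρ)) |∂P/∂n| = 2.52×10⁻³ / (9.37×10⁻⁵ × 1.21) = 22.2 m/s

22.2 m/s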